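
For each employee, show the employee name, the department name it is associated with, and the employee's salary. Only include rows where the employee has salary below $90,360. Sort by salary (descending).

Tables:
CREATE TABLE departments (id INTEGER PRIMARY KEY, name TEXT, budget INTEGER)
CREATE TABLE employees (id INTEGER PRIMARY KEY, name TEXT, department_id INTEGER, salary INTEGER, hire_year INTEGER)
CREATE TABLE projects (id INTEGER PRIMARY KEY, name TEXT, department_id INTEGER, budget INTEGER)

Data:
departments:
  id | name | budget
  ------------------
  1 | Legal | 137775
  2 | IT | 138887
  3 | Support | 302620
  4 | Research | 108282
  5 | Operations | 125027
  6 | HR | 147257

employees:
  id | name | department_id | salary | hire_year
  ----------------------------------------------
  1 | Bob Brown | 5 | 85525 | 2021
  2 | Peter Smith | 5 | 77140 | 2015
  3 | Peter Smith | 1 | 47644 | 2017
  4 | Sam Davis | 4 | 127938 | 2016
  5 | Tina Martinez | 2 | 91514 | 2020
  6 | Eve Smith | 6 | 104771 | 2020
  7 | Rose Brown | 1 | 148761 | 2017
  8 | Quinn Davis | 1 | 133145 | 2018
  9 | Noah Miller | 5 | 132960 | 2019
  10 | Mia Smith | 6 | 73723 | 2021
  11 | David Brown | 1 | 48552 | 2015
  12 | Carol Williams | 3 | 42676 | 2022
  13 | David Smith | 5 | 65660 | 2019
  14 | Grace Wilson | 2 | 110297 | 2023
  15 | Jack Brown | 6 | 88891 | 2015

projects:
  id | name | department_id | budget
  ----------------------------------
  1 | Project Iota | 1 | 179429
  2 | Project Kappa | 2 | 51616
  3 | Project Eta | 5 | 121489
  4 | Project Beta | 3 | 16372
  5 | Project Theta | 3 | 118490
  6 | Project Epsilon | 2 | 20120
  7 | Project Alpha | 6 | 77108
SELECT c.name, p.name AS department, c.salary FROM employees c JOIN departments p ON c.department_id = p.id WHERE c.salary < 90360 ORDER BY c.salary DESC

Execution result:
name | department | salary
Jack Brown | HR | 88891
Bob Brown | Operations | 85525
Peter Smith | Operations | 77140
Mia Smith | HR | 73723
David Smith | Operations | 65660
David Brown | Legal | 48552
Peter Smith | Legal | 47644
Carol Williams | Support | 42676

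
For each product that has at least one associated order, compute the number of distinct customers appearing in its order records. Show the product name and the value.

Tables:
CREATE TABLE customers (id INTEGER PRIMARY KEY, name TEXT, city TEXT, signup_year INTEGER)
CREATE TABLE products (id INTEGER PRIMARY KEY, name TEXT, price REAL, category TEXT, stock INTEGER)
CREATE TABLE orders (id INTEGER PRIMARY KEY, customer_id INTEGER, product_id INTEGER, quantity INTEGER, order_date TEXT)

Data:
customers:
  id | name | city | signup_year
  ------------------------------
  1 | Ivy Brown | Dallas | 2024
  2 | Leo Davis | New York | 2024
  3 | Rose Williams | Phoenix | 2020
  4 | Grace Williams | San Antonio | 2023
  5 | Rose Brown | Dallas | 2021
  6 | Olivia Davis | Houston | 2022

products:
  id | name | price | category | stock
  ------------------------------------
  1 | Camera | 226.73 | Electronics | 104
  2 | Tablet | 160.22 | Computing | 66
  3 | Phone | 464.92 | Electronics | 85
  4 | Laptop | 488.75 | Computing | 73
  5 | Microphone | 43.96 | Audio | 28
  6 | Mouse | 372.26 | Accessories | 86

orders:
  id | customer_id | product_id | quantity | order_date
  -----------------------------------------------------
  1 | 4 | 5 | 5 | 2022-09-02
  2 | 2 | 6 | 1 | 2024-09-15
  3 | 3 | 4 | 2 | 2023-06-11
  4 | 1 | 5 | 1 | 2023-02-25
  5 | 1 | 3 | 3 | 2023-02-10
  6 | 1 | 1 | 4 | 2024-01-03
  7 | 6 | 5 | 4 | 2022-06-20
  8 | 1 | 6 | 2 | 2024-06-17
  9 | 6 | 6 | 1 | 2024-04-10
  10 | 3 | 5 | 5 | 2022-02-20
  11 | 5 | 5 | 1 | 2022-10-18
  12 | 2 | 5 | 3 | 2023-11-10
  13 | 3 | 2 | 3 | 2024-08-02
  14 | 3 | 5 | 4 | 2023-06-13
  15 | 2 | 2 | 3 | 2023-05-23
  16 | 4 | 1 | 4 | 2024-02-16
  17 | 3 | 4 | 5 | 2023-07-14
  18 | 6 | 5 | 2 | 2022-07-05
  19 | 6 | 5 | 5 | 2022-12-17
SELECT p.name, COUNT(DISTINCT c.customer_id) AS distinct_customer_count FROM orders c JOIN products p ON c.product_id = p.id GROUP BY p.id, p.name

Execution result:
name | distinct_customer_count
Camera | 2
Tablet | 2
Phone | 1
Laptop | 1
Microphone | 6
Mouse | 3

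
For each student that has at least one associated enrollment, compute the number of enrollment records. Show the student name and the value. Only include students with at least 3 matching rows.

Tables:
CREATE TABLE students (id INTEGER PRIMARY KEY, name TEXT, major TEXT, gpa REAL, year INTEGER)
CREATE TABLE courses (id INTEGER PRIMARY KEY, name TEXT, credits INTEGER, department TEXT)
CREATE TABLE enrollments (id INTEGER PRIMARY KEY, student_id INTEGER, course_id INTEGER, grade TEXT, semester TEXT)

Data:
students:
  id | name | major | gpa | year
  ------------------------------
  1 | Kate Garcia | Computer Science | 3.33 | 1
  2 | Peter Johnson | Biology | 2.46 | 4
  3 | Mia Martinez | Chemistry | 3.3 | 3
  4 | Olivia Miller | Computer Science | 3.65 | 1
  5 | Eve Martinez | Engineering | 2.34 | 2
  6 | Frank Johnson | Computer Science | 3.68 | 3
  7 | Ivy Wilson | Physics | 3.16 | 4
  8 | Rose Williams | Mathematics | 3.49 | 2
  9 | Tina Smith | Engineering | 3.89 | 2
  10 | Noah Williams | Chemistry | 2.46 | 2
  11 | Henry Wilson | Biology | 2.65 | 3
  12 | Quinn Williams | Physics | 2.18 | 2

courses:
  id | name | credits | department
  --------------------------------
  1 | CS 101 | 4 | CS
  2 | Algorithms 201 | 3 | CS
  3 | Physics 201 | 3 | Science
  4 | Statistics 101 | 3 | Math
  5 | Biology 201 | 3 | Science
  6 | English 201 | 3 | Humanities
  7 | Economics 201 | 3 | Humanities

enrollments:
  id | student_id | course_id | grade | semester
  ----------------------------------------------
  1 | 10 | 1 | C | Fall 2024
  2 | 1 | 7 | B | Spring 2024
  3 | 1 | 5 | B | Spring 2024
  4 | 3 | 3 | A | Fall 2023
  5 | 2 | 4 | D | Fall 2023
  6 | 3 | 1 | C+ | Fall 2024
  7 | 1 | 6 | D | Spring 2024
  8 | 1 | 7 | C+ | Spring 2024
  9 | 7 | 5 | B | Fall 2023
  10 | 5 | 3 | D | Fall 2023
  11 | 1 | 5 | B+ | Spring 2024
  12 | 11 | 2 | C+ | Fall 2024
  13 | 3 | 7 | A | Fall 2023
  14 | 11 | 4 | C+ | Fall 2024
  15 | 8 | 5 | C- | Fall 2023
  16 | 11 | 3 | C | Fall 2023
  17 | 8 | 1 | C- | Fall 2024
SELECT p.name, COUNT(*) AS n FROM enrollments c JOIN students p ON c.student_id = p.id GROUP BY p.id, p.name HAVING COUNT(*) >= 3

Execution result:
name | n
Kate Garcia | 5
Mia Martinez | 3
Henry Wilson | 3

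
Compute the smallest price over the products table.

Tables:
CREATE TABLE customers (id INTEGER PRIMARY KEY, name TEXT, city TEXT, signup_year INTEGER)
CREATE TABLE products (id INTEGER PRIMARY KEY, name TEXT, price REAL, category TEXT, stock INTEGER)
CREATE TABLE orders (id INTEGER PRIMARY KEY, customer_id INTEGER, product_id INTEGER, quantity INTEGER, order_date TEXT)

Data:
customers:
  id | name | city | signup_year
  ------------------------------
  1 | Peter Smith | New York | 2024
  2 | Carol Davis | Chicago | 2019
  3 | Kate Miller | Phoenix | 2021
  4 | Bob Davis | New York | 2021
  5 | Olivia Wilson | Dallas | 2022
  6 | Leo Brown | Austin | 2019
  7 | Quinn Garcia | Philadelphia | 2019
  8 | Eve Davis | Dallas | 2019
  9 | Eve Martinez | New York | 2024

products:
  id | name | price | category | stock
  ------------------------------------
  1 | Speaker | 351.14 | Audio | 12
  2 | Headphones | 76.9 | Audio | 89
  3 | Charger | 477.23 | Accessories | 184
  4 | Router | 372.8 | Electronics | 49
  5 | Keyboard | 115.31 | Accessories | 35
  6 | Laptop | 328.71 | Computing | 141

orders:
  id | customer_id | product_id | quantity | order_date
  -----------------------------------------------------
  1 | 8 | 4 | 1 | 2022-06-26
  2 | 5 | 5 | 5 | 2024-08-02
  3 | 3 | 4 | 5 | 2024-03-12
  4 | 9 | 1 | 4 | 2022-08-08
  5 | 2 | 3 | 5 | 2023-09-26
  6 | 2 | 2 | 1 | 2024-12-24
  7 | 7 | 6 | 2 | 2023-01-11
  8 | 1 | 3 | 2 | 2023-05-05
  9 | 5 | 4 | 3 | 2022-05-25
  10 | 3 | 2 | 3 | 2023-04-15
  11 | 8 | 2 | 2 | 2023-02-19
SELECT MIN(price) FROM products

Execution result:
76.90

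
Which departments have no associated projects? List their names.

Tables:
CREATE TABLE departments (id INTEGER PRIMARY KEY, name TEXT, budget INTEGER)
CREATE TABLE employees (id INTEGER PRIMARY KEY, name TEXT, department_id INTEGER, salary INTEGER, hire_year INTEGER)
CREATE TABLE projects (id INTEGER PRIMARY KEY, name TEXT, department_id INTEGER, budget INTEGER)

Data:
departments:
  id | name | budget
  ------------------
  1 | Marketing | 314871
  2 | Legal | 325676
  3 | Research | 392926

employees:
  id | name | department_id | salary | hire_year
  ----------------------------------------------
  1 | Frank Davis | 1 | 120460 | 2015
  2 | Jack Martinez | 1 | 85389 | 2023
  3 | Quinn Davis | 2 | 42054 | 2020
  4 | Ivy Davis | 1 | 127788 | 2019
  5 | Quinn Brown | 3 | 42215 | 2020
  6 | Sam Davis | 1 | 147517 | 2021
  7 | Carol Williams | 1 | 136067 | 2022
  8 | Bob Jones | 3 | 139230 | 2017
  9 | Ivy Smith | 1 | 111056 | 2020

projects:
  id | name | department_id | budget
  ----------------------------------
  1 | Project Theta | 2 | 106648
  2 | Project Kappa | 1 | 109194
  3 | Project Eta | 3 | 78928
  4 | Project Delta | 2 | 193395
SELECT p.name FROM departments p LEFT JOIN projects c ON c.department_id = p.id WHERE c.id IS NULL

Execution result:
(no rows)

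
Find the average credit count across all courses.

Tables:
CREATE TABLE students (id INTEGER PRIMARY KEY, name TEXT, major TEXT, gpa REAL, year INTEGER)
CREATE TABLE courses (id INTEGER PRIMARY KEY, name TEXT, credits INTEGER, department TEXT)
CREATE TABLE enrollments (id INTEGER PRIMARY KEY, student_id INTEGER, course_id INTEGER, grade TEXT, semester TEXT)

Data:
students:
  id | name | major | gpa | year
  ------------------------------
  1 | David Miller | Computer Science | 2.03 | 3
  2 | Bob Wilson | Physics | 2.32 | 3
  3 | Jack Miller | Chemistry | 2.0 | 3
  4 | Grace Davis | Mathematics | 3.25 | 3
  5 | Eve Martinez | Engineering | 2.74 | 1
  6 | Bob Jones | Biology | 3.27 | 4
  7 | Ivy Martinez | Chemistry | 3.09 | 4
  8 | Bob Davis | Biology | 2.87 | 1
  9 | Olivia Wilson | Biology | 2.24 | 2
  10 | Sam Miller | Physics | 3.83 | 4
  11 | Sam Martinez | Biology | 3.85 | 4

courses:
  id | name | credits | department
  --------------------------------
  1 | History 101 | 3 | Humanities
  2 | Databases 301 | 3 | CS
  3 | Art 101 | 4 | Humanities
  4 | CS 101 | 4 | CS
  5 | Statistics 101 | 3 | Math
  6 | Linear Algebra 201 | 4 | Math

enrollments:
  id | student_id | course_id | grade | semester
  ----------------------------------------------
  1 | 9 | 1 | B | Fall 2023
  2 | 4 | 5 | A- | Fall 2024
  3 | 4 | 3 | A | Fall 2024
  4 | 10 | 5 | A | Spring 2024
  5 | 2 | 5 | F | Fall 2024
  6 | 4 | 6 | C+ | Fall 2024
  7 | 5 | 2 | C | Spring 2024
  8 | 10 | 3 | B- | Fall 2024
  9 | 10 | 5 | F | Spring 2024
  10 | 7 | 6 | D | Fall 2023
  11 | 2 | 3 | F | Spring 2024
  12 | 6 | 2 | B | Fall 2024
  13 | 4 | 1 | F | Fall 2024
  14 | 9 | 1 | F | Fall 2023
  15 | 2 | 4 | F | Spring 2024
SELECT AVG(credits) FROM courses

Execution result:
3.50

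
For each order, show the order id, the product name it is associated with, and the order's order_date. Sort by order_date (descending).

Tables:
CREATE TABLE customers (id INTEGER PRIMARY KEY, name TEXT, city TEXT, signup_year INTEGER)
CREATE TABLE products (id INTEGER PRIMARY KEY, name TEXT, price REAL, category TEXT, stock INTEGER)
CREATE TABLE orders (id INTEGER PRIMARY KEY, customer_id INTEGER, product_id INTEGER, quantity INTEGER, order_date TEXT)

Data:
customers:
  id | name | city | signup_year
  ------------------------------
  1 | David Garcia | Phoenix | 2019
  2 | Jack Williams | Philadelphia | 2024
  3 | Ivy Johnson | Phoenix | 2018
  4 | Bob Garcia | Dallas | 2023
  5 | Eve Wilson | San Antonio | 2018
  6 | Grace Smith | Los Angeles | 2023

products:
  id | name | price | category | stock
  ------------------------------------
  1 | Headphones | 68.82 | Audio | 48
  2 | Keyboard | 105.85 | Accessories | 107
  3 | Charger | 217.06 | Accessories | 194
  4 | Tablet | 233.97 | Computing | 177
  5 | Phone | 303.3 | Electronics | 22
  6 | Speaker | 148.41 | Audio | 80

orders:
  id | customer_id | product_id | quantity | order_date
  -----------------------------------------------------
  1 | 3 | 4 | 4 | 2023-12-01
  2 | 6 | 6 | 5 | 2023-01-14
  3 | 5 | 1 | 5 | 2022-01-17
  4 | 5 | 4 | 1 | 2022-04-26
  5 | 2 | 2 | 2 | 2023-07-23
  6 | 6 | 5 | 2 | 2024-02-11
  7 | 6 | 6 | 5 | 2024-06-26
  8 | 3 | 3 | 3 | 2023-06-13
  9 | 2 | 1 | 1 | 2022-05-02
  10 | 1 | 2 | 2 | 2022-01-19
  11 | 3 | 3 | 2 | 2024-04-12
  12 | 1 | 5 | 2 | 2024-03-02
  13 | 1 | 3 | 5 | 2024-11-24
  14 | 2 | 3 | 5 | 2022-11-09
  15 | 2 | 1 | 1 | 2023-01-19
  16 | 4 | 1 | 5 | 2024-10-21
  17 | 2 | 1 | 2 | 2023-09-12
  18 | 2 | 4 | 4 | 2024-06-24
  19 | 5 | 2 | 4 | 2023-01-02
SELECT c.id, p.name AS product, c.order_date FROM orders c JOIN products p ON c.product_id = p.id ORDER BY c.order_date DESC

Execution result:
id | product | order_date
13 | Charger | 2024-11-24
16 | Headphones | 2024-10-21
7 | Speaker | 2024-06-26
18 | Tablet | 2024-06-24
11 | Charger | 2024-04-12
12 | Phone | 2024-03-02
6 | Phone | 2024-02-11
1 | Tablet | 2023-12-01
17 | Headphones | 2023-09-12
5 | Keyboard | 2023-07-23
8 | Charger | 2023-06-13
15 | Headphones | 2023-01-19
2 | Speaker | 2023-01-14
19 | Keyboard | 2023-01-02
14 | Charger | 2022-11-09
9 | Headphones | 2022-05-02
4 | Tablet | 2022-04-26
10 | Keyboard | 2022-01-19
3 | Headphones | 2022-01-17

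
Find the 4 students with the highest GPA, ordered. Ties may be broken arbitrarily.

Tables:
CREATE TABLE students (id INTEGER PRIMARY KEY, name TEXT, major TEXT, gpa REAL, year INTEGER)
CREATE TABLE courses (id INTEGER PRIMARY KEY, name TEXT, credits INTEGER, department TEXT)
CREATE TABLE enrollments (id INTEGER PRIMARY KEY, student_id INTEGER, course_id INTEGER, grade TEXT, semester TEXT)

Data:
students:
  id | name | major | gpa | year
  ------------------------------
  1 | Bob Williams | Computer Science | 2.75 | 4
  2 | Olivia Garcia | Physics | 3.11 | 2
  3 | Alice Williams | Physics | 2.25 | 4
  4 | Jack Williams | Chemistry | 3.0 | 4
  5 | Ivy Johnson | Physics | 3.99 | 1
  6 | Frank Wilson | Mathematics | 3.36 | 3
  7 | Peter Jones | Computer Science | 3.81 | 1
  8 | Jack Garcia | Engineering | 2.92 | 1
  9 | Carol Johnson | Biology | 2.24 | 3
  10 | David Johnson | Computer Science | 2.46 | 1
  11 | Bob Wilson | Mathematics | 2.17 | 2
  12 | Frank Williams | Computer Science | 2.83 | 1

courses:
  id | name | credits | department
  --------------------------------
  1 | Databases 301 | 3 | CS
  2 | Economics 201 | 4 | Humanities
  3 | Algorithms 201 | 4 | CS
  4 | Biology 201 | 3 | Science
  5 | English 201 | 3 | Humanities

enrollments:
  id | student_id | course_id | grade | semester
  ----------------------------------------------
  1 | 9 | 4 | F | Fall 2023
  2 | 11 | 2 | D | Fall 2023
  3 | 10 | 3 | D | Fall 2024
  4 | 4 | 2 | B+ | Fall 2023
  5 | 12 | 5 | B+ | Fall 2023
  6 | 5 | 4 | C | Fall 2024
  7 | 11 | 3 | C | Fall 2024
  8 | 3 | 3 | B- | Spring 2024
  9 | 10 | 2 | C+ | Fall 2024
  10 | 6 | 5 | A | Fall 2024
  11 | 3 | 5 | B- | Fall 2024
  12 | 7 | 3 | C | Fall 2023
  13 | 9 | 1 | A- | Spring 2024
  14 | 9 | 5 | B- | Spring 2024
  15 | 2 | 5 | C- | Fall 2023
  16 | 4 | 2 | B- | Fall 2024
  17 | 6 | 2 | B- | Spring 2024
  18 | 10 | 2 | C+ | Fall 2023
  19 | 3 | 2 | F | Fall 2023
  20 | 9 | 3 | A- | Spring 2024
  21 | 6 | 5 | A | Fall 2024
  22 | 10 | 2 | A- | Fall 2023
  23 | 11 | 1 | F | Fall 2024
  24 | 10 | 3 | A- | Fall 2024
SELECT name, gpa FROM students ORDER BY gpa DESC LIMIT 4

Execution result:
name | gpa
Ivy Johnson | 3.99
Peter Jones | 3.81
Frank Wilson | 3.36
Olivia Garcia | 3.11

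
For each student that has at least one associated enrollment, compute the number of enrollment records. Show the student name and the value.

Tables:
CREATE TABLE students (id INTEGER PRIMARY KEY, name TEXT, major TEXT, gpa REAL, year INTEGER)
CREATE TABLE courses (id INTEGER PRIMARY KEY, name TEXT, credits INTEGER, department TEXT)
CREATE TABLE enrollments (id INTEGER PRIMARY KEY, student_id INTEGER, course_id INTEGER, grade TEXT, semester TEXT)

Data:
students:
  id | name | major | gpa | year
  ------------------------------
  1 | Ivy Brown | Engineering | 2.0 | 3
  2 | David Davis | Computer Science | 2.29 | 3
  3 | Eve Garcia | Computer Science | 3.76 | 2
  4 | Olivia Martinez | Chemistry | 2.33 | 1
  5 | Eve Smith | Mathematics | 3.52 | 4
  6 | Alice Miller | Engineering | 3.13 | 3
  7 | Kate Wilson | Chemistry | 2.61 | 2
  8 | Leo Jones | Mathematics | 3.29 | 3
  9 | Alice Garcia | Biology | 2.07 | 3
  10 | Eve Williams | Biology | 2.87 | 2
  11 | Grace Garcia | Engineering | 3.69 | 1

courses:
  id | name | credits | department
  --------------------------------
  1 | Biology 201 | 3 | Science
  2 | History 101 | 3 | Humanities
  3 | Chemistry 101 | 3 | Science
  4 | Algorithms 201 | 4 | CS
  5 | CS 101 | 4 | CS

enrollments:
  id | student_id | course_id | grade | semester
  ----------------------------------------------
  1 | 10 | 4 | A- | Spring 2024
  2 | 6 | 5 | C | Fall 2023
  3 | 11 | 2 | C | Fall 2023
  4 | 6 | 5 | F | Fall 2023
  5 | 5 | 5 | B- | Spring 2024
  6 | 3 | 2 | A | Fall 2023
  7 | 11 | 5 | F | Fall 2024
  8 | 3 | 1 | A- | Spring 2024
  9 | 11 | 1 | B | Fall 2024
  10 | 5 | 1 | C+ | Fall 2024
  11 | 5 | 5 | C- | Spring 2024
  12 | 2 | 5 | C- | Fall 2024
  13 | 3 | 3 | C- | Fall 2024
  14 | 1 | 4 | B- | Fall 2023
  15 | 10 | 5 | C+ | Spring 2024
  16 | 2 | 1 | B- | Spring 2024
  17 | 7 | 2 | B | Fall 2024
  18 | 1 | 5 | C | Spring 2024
SELECT p.name, COUNT(*) AS n FROM enrollments c JOIN students p ON c.student_id = p.id GROUP BY p.id, p.name

Execution result:
name | n
Ivy Brown | 2
David Davis | 2
Eve Garcia | 3
Eve Smith | 3
Alice Miller | 2
Kate Wilson | 1
Eve Williams | 2
Grace Garcia | 3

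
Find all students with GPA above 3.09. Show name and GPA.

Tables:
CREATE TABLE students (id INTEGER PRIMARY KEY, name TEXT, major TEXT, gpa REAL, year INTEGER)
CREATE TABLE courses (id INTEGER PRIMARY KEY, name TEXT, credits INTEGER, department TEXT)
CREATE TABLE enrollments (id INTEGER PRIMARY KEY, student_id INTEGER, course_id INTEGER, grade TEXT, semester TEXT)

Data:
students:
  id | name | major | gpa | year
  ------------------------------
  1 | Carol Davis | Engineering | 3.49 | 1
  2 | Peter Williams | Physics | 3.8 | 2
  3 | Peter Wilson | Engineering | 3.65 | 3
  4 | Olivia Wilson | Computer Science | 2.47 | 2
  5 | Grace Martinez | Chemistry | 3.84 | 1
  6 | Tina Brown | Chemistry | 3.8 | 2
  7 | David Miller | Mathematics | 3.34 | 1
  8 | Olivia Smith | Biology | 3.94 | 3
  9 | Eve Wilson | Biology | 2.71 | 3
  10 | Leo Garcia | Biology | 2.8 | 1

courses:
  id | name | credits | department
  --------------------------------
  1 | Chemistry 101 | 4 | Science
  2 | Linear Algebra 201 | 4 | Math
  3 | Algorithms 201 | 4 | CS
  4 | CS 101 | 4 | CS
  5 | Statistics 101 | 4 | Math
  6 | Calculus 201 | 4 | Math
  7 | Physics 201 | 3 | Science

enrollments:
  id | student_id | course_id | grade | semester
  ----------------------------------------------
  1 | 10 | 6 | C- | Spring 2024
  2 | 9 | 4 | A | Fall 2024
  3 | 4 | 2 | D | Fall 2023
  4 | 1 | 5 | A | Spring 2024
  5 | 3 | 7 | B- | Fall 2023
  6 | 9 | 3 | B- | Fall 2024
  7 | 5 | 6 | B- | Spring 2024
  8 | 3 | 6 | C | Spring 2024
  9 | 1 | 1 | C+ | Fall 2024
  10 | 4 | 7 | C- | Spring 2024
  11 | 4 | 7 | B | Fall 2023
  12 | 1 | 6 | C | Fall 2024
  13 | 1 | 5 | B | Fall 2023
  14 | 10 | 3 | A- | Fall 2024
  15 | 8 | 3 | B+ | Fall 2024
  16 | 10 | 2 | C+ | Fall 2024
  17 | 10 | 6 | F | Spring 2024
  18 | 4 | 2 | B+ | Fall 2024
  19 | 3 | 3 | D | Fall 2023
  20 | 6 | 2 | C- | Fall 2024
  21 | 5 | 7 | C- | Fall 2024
SELECT name, gpa FROM students WHERE gpa > 3.09

Execution result:
name | gpa
Carol Davis | 3.49
Peter Williams | 3.80
Peter Wilson | 3.65
Grace Martinez | 3.84
Tina Brown | 3.80
David Miller | 3.34
Olivia Smith | 3.94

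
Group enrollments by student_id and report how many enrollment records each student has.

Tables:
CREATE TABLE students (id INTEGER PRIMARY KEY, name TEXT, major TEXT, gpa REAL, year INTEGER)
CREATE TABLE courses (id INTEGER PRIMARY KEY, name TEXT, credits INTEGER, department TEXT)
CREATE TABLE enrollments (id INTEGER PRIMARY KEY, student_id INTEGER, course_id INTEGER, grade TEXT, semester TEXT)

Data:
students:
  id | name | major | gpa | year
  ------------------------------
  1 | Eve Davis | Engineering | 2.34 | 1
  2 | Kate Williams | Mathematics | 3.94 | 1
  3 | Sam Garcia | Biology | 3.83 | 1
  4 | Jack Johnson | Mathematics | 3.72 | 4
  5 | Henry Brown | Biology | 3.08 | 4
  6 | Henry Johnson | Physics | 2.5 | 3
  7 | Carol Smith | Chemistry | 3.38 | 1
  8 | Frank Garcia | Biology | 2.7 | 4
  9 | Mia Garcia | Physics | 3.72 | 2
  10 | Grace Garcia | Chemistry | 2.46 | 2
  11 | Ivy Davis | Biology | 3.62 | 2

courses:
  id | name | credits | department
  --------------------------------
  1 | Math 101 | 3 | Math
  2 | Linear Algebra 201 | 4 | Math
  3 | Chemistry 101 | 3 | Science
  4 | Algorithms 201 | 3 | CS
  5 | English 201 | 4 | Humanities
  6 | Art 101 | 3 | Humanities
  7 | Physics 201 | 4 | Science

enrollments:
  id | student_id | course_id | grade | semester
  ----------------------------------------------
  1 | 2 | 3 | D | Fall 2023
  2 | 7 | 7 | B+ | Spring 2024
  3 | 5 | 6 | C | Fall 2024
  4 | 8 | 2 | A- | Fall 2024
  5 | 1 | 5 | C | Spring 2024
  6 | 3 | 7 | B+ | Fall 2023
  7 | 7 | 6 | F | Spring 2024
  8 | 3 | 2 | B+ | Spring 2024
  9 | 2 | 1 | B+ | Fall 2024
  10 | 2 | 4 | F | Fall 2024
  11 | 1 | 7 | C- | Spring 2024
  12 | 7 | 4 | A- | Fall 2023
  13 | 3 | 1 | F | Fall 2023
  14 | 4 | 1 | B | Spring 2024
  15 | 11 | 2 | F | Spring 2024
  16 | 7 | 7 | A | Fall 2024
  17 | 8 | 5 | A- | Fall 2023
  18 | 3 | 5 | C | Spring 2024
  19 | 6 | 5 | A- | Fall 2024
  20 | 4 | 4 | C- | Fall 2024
SELECT student_id, COUNT(*) AS enrollment_count FROM enrollments GROUP BY student_id

Execution result:
student_id | enrollment_count
1 | 2
2 | 3
3 | 4
4 | 2
5 | 1
6 | 1
7 | 4
8 | 2
11 | 1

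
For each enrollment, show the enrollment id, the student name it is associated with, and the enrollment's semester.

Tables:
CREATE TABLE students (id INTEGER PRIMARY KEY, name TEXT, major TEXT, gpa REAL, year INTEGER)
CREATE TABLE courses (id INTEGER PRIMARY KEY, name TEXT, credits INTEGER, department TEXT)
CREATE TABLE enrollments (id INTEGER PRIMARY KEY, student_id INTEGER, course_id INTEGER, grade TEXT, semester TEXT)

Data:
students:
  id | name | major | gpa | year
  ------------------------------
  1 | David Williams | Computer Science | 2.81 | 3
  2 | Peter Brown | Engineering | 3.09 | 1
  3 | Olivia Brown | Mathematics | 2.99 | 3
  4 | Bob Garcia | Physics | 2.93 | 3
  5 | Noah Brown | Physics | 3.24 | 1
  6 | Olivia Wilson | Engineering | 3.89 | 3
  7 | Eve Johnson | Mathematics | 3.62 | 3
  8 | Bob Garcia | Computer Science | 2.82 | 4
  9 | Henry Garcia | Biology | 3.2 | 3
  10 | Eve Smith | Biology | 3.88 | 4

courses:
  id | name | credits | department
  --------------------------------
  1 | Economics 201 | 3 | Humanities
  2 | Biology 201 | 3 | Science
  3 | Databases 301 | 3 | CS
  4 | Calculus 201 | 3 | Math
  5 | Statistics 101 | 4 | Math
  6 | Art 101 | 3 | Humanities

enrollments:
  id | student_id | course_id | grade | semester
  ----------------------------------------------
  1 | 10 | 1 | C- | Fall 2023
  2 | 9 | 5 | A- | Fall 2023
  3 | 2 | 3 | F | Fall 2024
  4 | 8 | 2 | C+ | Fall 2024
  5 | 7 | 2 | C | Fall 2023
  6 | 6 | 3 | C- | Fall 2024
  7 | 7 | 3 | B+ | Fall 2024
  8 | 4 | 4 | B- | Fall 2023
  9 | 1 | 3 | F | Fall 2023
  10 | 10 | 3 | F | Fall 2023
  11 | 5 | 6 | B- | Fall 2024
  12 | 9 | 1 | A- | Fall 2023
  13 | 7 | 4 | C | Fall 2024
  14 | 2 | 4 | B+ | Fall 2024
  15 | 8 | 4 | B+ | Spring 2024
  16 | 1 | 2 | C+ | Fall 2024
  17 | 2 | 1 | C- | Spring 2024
SELECT c.id, p.name AS student, c.semester FROM enrollments c JOIN students p ON c.student_id = p.id

Execution result:
id | student | semester
1 | Eve Smith | Fall 2023
2 | Henry Garcia | Fall 2023
3 | Peter Brown | Fall 2024
4 | Bob Garcia | Fall 2024
5 | Eve Johnson | Fall 2023
6 | Olivia Wilson | Fall 2024
7 | Eve Johnson | Fall 2024
8 | Bob Garcia | Fall 2023
9 | David Williams | Fall 2023
10 | Eve Smith | Fall 2023
11 | Noah Brown | Fall 2024
12 | Henry Garcia | Fall 2023
13 | Eve Johnson | Fall 2024
14 | Peter Brown | Fall 2024
15 | Bob Garcia | Spring 2024
16 | David Williams | Fall 2024
17 | Peter Brown | Spring 2024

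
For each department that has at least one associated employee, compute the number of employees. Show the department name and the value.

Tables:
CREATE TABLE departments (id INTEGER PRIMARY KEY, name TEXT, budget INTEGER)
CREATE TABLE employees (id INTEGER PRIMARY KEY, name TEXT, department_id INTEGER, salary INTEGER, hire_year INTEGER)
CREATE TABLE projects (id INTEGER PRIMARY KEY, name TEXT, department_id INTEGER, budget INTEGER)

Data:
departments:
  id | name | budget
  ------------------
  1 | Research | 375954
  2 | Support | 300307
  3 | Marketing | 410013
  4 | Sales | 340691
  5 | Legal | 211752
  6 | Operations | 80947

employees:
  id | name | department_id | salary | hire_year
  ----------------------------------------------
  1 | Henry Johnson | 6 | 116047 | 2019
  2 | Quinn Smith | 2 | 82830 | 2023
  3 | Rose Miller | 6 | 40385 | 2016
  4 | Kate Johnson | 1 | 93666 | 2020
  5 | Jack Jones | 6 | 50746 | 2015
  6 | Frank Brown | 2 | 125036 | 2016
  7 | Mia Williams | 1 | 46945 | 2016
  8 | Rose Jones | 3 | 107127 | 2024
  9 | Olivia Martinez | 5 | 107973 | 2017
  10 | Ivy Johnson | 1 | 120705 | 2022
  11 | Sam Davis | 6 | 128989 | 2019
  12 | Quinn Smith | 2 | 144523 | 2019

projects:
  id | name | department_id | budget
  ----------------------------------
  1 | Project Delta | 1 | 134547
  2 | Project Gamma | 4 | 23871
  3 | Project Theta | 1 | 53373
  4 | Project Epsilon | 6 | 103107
SELECT p.name, COUNT(*) AS n FROM employees c JOIN departments p ON c.department_id = p.id GROUP BY p.id, p.name

Execution result:
name | n
Research | 3
Support | 3
Marketing | 1
Legal | 1
Operations | 4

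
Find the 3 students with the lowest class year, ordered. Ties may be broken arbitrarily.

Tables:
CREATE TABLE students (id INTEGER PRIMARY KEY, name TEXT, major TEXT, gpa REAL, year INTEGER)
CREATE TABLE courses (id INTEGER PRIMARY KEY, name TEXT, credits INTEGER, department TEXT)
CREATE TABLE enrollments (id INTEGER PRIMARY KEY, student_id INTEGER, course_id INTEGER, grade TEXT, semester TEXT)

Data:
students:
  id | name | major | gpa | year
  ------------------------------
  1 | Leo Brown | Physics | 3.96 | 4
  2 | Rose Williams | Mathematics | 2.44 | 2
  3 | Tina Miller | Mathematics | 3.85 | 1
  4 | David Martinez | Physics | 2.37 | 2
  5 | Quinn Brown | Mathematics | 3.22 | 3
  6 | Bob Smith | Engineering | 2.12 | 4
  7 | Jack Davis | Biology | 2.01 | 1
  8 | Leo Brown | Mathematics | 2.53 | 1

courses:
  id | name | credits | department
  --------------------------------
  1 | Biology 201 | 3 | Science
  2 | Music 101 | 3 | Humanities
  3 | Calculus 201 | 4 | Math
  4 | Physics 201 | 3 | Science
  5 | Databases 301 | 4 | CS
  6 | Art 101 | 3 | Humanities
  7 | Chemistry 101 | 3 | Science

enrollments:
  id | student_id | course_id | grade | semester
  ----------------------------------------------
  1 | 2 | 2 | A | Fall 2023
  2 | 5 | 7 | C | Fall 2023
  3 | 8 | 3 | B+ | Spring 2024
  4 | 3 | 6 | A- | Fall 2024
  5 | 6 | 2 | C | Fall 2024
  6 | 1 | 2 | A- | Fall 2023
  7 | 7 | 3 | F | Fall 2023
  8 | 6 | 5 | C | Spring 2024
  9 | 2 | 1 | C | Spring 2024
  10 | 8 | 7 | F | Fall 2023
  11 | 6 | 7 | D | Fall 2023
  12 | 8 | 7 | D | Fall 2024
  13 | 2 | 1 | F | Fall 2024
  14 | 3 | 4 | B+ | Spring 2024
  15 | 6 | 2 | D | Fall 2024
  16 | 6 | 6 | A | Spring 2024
SELECT name, year FROM students ORDER BY year ASC LIMIT 3

Execution result:
name | year
Tina Miller | 1
Jack Davis | 1
Leo Brown | 1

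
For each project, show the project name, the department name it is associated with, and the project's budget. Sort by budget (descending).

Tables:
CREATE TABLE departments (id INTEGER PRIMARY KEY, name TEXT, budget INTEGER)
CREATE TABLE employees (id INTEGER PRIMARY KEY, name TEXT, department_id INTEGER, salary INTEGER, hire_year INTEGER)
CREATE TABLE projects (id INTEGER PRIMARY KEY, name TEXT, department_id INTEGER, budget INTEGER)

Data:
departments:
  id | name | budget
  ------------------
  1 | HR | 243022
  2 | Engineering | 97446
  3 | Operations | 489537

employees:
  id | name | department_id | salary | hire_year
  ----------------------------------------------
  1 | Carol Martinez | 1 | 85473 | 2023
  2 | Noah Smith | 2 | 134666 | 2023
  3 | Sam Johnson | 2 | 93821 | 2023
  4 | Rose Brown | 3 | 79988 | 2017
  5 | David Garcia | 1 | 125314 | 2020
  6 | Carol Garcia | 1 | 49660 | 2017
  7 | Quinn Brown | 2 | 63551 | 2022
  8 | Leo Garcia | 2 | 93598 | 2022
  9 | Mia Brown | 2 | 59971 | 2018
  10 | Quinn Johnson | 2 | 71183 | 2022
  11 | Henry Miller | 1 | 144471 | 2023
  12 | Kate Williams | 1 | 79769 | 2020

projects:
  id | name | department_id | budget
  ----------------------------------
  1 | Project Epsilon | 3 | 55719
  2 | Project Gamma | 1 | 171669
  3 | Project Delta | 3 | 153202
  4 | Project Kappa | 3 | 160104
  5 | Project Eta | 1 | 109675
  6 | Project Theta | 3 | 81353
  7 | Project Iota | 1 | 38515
SELECT c.name, p.name AS department, c.budget FROM projects c JOIN departments p ON c.department_id = p.id ORDER BY c.budget DESC

Execution result:
name | department | budget
Project Gamma | HR | 171669
Project Kappa | Operations | 160104
Project Delta | Operations | 153202
Project Eta | HR | 109675
Project Theta | Operations | 81353
Project Epsilon | Operations | 55719
Project Iota | HR | 38515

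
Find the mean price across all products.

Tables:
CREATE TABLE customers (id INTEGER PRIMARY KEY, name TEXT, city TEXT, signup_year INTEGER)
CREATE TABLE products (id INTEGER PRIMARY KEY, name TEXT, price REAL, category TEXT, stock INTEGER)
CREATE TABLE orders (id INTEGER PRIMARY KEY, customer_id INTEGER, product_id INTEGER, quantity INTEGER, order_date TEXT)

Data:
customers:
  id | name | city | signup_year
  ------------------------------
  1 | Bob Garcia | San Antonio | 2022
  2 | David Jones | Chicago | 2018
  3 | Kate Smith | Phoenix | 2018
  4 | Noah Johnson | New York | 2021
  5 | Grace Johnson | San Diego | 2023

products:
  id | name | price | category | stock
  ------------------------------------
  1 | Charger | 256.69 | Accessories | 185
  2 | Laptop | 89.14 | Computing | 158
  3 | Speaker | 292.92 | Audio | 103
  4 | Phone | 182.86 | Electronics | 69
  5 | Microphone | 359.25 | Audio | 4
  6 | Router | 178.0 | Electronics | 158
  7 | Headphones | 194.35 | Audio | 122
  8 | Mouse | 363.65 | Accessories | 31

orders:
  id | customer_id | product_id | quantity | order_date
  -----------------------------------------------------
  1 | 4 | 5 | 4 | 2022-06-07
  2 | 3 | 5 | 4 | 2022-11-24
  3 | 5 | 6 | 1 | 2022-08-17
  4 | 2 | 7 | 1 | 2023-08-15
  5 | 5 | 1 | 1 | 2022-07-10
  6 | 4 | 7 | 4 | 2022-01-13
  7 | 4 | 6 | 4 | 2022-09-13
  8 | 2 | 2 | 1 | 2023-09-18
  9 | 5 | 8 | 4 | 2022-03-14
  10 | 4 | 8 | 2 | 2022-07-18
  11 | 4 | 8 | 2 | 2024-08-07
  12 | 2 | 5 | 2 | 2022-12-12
SELECT AVG(price) FROM products

Execution result:
239.61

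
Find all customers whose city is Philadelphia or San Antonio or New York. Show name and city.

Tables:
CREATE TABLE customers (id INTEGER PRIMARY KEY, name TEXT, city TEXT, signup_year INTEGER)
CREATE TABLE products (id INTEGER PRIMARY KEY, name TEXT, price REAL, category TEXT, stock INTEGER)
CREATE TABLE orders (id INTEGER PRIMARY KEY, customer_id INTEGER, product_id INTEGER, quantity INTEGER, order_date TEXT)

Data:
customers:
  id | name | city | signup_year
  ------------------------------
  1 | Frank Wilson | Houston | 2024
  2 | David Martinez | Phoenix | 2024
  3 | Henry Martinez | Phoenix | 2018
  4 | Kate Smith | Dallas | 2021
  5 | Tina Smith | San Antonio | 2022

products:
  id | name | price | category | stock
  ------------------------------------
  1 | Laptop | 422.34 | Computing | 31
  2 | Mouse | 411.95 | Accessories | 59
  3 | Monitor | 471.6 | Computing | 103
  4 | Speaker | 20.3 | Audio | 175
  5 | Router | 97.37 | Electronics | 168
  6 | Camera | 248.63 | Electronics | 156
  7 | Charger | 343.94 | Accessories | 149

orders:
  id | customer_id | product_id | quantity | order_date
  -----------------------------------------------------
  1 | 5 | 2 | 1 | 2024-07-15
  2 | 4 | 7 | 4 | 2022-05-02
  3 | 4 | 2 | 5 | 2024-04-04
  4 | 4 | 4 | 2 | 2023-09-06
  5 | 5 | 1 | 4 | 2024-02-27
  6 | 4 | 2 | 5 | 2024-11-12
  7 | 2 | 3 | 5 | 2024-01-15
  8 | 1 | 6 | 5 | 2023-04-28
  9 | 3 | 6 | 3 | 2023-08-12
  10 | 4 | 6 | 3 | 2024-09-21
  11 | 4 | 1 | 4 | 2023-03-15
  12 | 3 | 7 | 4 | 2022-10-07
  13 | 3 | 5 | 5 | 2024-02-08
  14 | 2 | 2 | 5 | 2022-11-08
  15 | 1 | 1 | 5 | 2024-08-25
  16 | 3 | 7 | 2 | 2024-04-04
SELECT name, city FROM customers WHERE city IN ('Philadelphia', 'San Antonio', 'New York')

Execution result:
name | city
Tina Smith | San Antonio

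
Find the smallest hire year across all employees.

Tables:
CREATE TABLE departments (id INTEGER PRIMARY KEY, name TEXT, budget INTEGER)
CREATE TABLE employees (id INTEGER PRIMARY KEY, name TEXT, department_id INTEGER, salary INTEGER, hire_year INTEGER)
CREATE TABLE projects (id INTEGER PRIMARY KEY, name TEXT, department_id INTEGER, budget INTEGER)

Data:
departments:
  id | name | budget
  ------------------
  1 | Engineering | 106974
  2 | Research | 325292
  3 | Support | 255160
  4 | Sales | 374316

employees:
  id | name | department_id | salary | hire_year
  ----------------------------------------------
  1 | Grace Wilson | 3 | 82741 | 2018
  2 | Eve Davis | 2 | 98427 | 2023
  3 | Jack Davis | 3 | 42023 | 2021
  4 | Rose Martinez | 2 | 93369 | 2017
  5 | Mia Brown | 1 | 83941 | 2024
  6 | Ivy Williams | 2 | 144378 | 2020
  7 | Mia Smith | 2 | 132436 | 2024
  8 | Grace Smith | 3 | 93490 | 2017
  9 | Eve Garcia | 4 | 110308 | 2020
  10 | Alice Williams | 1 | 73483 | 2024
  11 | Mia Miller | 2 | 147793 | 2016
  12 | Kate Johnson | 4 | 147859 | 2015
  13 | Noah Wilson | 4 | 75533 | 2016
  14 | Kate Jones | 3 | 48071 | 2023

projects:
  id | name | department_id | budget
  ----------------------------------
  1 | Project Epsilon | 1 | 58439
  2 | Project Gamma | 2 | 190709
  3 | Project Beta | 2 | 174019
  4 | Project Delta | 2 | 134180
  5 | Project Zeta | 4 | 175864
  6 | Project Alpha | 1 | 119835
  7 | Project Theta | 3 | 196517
SELECT MIN(hire_year) FROM employees

Execution result:
2015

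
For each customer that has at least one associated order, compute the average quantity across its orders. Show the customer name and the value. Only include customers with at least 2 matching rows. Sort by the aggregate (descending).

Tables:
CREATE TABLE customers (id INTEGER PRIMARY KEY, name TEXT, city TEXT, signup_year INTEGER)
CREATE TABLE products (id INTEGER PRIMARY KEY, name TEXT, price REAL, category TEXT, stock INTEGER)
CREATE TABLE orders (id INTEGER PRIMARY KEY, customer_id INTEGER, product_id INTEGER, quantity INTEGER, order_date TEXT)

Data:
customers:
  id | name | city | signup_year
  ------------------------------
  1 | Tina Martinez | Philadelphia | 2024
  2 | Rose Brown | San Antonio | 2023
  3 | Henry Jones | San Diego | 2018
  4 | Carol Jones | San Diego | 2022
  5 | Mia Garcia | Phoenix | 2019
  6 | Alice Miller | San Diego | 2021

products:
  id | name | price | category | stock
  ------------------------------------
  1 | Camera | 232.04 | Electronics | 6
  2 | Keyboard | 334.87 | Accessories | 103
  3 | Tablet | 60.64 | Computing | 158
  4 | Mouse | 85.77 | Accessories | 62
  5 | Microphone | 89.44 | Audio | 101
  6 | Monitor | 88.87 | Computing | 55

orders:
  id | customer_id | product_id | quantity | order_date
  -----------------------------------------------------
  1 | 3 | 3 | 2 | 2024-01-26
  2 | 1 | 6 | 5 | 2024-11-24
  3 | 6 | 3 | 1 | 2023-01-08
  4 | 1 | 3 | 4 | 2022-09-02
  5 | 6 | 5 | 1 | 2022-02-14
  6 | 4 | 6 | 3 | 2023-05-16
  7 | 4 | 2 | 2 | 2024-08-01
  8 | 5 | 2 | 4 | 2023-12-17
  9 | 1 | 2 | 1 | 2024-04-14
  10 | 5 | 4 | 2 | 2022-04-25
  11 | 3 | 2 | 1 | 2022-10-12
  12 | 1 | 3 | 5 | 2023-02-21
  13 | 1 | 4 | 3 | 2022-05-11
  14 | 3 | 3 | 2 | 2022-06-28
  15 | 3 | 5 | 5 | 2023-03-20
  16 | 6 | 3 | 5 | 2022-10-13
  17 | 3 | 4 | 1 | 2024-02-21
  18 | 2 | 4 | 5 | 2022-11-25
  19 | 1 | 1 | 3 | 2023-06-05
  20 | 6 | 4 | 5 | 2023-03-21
SELECT p.name, AVG(c.quantity) AS avg_quantity FROM orders c JOIN customers p ON c.customer_id = p.id GROUP BY p.id, p.name HAVING COUNT(*) >= 2 ORDER BY avg_quantity DESC

Execution result:
name | avg_quantity
Tina Martinez | 3.50
Mia Garcia | 3.00
Alice Miller | 3.00
Carol Jones | 2.50
Henry Jones | 2.20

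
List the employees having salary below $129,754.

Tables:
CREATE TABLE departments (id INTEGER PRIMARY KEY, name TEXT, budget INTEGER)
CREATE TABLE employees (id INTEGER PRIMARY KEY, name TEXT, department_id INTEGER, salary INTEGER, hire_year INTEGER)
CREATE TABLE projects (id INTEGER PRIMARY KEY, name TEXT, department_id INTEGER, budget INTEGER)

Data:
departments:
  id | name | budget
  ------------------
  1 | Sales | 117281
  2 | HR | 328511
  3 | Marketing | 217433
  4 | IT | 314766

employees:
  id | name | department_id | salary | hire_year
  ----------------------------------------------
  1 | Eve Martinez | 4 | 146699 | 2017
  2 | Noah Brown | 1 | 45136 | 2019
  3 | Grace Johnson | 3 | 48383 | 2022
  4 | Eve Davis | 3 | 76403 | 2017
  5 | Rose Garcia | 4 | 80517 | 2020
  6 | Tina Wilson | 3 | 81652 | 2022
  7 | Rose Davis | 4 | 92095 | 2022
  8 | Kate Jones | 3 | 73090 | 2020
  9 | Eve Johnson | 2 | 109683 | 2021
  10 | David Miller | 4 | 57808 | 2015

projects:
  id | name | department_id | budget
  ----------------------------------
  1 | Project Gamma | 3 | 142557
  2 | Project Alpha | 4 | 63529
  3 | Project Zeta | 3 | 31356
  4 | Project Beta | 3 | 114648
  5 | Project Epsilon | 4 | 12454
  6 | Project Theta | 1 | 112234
SELECT name, salary FROM employees WHERE salary < 129754

Execution result:
name | salary
Noah Brown | 45136
Grace Johnson | 48383
Eve Davis | 76403
Rose Garcia | 80517
Tina Wilson | 81652
Rose Davis | 92095
Kate Jones | 73090
Eve Johnson | 109683
David Miller | 57808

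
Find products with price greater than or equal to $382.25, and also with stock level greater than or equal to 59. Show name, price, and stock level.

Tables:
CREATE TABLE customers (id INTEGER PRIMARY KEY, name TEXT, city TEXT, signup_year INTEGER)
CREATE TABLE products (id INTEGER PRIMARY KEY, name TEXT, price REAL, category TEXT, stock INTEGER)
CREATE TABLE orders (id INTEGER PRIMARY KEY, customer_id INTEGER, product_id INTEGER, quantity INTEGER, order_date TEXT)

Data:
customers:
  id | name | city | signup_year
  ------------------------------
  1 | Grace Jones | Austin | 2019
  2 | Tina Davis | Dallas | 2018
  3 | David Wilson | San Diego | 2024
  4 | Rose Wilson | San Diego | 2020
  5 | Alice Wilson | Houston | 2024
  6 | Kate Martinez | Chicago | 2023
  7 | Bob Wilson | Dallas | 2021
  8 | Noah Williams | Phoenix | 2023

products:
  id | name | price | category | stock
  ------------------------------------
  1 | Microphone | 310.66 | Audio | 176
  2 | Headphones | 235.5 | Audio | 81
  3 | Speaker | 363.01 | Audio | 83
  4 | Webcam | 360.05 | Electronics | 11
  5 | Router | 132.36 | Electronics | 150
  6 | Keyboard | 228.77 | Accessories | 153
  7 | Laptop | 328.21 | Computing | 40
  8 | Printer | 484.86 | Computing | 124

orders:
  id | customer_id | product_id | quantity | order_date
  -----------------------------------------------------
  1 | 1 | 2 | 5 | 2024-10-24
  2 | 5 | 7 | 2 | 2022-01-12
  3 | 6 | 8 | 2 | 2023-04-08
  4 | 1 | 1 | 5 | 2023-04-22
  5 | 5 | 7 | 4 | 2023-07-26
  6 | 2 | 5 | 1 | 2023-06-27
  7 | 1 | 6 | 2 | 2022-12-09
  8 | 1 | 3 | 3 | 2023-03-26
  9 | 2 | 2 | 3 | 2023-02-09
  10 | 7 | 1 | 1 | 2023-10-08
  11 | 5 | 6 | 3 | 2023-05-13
SELECT name, price, stock FROM products WHERE price >= 382.25 AND stock >= 59

Execution result:
name | price | stock
Printer | 484.86 | 124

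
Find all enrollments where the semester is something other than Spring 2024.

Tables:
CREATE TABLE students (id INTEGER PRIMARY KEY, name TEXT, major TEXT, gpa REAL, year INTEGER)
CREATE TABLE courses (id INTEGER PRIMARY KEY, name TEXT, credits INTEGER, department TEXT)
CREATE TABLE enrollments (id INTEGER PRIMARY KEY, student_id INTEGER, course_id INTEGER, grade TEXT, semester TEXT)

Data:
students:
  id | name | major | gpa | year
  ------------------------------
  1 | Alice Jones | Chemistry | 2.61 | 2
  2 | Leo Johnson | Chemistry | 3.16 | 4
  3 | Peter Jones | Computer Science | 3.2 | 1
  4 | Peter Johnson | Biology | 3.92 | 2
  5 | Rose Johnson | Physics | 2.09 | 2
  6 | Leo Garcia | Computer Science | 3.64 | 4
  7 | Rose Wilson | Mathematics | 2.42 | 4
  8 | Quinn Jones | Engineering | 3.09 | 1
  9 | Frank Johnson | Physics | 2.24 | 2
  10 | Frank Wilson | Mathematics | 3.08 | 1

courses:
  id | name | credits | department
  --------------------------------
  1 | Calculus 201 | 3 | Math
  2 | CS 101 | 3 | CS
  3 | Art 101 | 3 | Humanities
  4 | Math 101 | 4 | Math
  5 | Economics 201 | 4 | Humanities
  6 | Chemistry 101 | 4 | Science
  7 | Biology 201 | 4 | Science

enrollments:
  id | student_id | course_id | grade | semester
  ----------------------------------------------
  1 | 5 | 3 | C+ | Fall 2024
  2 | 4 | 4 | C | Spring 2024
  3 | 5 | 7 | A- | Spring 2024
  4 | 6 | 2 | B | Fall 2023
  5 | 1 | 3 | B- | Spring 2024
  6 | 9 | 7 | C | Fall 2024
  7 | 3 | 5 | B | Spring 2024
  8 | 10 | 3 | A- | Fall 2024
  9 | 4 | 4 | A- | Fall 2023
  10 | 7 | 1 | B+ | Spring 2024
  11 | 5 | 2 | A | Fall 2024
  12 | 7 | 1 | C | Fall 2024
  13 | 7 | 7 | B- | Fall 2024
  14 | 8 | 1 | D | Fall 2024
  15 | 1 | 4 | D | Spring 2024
SELECT id, semester FROM enrollments WHERE semester <> 'Spring 2024'

Execution result:
id | semester
1 | Fall 2024
4 | Fall 2023
6 | Fall 2024
8 | Fall 2024
9 | Fall 2023
11 | Fall 2024
12 | Fall 2024
13 | Fall 2024
14 | Fall 2024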